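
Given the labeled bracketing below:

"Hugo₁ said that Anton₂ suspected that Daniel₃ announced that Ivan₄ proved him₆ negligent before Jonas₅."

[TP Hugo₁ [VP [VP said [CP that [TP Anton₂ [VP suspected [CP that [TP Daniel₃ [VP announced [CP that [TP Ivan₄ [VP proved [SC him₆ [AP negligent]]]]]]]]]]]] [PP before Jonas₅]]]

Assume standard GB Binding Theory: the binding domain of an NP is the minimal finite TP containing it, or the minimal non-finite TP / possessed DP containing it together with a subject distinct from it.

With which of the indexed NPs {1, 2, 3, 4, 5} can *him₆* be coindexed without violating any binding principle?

*him* is a pronoun, so Principle B applies: it must be free in its binding domain.
Binding domain of *him₆*: the embedded TP, whose subject is Ivan₄.
*Hugo₁* c-commands the pronoun but from outside its binding domain, and is not c-commanded by it → coindexation permitted.
*Anton₂* c-commands the pronoun but from outside its binding domain, and is not c-commanded by it → coindexation permitted.
*Daniel₃* c-commands the pronoun but from outside its binding domain, and is not c-commanded by it → coindexation permitted.
*Ivan₄* c-commands the pronoun within its binding domain → coindexation would violate Principle B.
*Jonas₅* and the pronoun do not c-command one another → neither Principle B nor Principle C is at stake; coindexation permitted.

{1, 2, 3, 5}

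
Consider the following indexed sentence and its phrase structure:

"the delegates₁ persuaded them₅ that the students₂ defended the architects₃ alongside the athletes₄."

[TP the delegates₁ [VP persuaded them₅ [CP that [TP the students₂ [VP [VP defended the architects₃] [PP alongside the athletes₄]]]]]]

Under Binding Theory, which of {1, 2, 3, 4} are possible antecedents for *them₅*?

none

*them* is a pronoun, so Principle B applies: it must be free in its binding domain.
Binding domain of *them₅*: the matrix TP, whose subject is the delegates₁.
*the delegates₁* c-commands the pronoun within its binding domain → coindexation would violate Principle B.
*the students₂*: the pronoun c-commands this R-expression → coindexation would violate Principle C on *the students₂*.
*the architects₃*: the pronoun c-commands this R-expression → coindexation would violate Principle C on *the architects₃*.
*the athletes₄*: the pronoun c-commands this R-expression → coindexation would violate Principle C on *the athletes₄*.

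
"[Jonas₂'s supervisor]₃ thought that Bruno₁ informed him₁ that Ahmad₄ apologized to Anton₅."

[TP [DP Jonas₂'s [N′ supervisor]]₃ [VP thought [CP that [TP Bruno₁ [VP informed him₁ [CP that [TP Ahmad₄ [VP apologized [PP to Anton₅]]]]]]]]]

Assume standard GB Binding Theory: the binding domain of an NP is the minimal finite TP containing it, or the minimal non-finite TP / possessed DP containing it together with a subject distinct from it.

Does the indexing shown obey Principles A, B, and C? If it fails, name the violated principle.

The two coindexed NPs are *Bruno₁* and *him₁*.
*him₁* is a pronoun. Its binding domain is the embedded TP, whose subject is Bruno₁.
*Bruno₁* c-commands it within that domain and carries the same index.
The pronoun is locally bound → Principle B violation.

Principle B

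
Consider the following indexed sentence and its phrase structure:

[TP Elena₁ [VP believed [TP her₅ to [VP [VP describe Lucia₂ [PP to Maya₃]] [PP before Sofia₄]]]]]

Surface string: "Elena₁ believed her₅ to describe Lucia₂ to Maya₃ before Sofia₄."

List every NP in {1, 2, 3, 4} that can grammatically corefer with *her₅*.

none

*her* is a pronoun, so Principle B applies: it must be free in its binding domain.
Binding domain of *her₅*: the matrix TP, whose subject is Elena₁.
*Elena₁* c-commands the pronoun within its binding domain → coindexation would violate Principle B.
*Lucia₂*: the pronoun c-commands this R-expression → coindexation would violate Principle C on *Lucia₂*.
*Maya₃*: the pronoun c-commands this R-expression → coindexation would violate Principle C on *Maya₃*.
*Sofia₄*: the pronoun c-commands this R-expression → coindexation would violate Principle C on *Sofia₄*.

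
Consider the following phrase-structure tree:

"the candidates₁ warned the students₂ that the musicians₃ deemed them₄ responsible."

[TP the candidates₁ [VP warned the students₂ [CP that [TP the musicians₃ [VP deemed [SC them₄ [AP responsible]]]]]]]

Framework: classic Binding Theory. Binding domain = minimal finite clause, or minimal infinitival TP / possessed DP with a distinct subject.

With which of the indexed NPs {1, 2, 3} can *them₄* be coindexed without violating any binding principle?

*them* is a pronoun, so Principle B applies: it must be free in its binding domain.
Binding domain of *them₄*: the embedded TP, whose subject is the musicians₃.
*the candidates₁* c-commands the pronoun but from outside its binding domain, and is not c-commanded by it → coindexation permitted.
*the students₂* c-commands the pronoun but from outside its binding domain, and is not c-commanded by it → coindexation permitted.
*the musicians₃* c-commands the pronoun within its binding domain → coindexation would violate Principle B.

{1, 2}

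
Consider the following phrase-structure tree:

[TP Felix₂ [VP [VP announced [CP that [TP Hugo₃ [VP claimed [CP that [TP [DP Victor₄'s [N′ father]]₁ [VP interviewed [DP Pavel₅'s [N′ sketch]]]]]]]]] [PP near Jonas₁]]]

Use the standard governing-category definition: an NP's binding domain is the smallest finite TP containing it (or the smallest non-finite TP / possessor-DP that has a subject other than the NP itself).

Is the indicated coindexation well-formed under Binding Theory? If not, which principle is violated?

The two coindexed NPs are *[Victor₄'s father]₁* and *Jonas₁*.
*Jonas₁* is an R-expression; no coindexed NP c-commands it, so Principle C holds.
*[Victor₄'s father]₁* is an R-expression; *Jonas₁* does not c-command it, and no other NP shares its index, so Principle C is satisfied.
All principles are respected.

grammatical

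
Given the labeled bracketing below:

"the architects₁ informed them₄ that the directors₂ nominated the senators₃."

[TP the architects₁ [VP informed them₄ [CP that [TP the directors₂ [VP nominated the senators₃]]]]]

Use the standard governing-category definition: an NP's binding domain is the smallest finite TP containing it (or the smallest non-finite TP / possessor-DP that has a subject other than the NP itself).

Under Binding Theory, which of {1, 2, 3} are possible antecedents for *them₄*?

none

*them* is a pronoun, so Principle B applies: it must be free in its binding domain.
Binding domain of *them₄*: the matrix TP, whose subject is the architects₁.
*the architects₁* c-commands the pronoun within its binding domain → coindexation would violate Principle B.
*the directors₂*: the pronoun c-commands this R-expression → coindexation would violate Principle C on *the directors₂*.
*the senators₃*: the pronoun c-commands this R-expression → coindexation would violate Principle C on *the senators₃*.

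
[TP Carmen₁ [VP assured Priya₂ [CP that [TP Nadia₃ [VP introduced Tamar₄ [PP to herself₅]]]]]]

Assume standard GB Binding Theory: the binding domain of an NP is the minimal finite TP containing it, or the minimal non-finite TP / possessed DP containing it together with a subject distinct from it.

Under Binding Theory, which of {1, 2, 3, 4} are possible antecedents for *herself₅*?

*herself* is an anaphor, so Principle A applies: it must be bound in its binding domain.
Binding domain of *herself₅*: the embedded TP, whose subject is Nadia₃.
*Carmen₁* c-commands the anaphor but is outside its binding domain → cannot satisfy Principle A.
*Priya₂* c-commands the anaphor but is outside its binding domain → cannot satisfy Principle A.
*Nadia₃* c-commands the anaphor within its binding domain → licit binder.
*Tamar₄* c-commands the anaphor within its binding domain → licit binder.

{3, 4}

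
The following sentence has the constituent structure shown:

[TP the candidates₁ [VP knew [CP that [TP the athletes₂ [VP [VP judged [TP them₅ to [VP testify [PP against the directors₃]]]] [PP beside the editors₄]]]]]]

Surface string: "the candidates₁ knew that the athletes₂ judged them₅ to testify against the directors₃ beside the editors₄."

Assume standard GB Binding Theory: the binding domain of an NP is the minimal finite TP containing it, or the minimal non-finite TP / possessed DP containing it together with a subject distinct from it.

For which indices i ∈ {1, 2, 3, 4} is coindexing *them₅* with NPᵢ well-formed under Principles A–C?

{1, 4}

*them* is a pronoun, so Principle B applies: it must be free in its binding domain.
Binding domain of *them₅*: the embedded TP, whose subject is the athletes₂.
*the candidates₁* c-commands the pronoun but from outside its binding domain, and is not c-commanded by it → coindexation permitted.
*the athletes₂* c-commands the pronoun within its binding domain → coindexation would violate Principle B.
*the directors₃*: the pronoun c-commands this R-expression → coindexation would violate Principle C on *the directors₃*.
*the editors₄* and the pronoun do not c-command one another → neither Principle B nor Principle C is at stake; coindexation permitted.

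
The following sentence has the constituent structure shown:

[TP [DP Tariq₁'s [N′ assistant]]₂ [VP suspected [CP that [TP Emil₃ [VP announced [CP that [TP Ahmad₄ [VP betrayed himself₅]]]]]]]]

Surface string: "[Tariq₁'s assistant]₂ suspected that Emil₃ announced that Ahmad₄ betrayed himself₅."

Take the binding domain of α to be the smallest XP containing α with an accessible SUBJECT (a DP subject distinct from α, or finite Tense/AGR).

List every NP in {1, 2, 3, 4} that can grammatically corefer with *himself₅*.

*himself* is an anaphor, so Principle A applies: it must be bound in its binding domain.
Binding domain of *himself₅*: the embedded TP, whose subject is Ahmad₄.
*Tariq₁* does not c-command the anaphor → cannot bind it.
*[Tariq₁'s assistant]₂* c-commands the anaphor but is outside its binding domain → cannot satisfy Principle A.
*Emil₃* c-commands the anaphor but is outside its binding domain → cannot satisfy Principle A.
*Ahmad₄* c-commands the anaphor within its binding domain → licit binder.

{4}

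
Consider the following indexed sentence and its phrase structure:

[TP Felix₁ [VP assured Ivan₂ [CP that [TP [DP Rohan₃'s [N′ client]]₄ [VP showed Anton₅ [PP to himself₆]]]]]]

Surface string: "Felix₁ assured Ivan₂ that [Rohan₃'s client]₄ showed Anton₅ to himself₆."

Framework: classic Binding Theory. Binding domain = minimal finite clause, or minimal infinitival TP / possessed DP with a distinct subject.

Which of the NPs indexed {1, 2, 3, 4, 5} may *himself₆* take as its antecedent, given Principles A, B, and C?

{4, 5}

*himself* is an anaphor, so Principle A applies: it must be bound in its binding domain.
Binding domain of *himself₆*: the embedded TP, whose subject is [Rohan₃'s client]₄.
*Felix₁* c-commands the anaphor but is outside its binding domain → cannot satisfy Principle A.
*Ivan₂* c-commands the anaphor but is outside its binding domain → cannot satisfy Principle A.
*Rohan₃* does not c-command the anaphor → cannot bind it.
*[Rohan₃'s client]₄* c-commands the anaphor within its binding domain → licit binder.
*Anton₅* c-commands the anaphor within its binding domain → licit binder.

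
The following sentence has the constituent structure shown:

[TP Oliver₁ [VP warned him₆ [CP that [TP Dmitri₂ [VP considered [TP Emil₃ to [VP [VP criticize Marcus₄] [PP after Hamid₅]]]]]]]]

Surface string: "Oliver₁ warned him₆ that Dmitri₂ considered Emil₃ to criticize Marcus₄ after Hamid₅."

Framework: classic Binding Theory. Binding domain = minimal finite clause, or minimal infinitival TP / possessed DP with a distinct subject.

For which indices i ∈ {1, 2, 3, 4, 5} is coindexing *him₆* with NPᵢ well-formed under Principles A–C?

none

*him* is a pronoun, so Principle B applies: it must be free in its binding domain.
Binding domain of *him₆*: the matrix TP, whose subject is Oliver₁.
*Oliver₁* c-commands the pronoun within its binding domain → coindexation would violate Principle B.
*Dmitri₂*: the pronoun c-commands this R-expression → coindexation would violate Principle C on *Dmitri₂*.
*Emil₃*: the pronoun c-commands this R-expression → coindexation would violate Principle C on *Emil₃*.
*Marcus₄*: the pronoun c-commands this R-expression → coindexation would violate Principle C on *Marcus₄*.
*Hamid₅*: the pronoun c-commands this R-expression → coindexation would violate Principle C on *Hamid₅*.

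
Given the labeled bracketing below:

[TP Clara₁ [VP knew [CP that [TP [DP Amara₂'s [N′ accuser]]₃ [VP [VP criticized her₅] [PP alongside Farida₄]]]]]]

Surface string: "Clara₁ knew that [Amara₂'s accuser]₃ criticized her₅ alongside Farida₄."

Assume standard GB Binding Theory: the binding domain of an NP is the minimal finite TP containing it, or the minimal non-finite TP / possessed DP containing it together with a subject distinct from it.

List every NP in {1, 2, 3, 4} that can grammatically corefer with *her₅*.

{1, 2, 4}

*her* is a pronoun, so Principle B applies: it must be free in its binding domain.
Binding domain of *her₅*: the embedded TP, whose subject is [Amara₂'s accuser]₃.
*Clara₁* c-commands the pronoun but from outside its binding domain, and is not c-commanded by it → coindexation permitted.
*Amara₂* and the pronoun do not c-command one another → neither Principle B nor Principle C is at stake; coindexation permitted.
*[Amara₂'s accuser]₃* c-commands the pronoun within its binding domain → coindexation would violate Principle B.
*Farida₄* and the pronoun do not c-command one another → neither Principle B nor Principle C is at stake; coindexation permitted.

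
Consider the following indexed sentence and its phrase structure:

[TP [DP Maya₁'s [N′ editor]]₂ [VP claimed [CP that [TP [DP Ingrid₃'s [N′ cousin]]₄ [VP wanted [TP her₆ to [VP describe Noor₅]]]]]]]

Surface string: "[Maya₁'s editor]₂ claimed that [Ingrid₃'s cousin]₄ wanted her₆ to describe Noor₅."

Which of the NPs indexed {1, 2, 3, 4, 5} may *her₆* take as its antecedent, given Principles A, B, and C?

*her* is a pronoun, so Principle B applies: it must be free in its binding domain.
Binding domain of *her₆*: the embedded TP, whose subject is [Ingrid₃'s cousin]₄.
*Maya₁* and the pronoun do not c-command one another → neither Principle B nor Principle C is at stake; coindexation permitted.
*[Maya₁'s editor]₂* c-commands the pronoun but from outside its binding domain, and is not c-commanded by it → coindexation permitted.
*Ingrid₃* and the pronoun do not c-command one another → neither Principle B nor Principle C is at stake; coindexation permitted.
*[Ingrid₃'s cousin]₄* c-commands the pronoun within its binding domain → coindexation would violate Principle B.
*Noor₅*: the pronoun c-commands this R-expression → coindexation would violate Principle C on *Noor₅*.

{1, 2, 3}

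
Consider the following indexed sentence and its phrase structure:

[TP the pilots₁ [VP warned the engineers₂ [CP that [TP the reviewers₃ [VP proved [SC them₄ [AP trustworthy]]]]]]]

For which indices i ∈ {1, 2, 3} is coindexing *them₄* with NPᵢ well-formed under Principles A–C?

*them* is a pronoun, so Principle B applies: it must be free in its binding domain.
Binding domain of *them₄*: the embedded TP, whose subject is the reviewers₃.
*the pilots₁* c-commands the pronoun but from outside its binding domain, and is not c-commanded by it → coindexation permitted.
*the engineers₂* c-commands the pronoun but from outside its binding domain, and is not c-commanded by it → coindexation permitted.
*the reviewers₃* c-commands the pronoun within its binding domain → coindexation would violate Principle B.

{1, 2}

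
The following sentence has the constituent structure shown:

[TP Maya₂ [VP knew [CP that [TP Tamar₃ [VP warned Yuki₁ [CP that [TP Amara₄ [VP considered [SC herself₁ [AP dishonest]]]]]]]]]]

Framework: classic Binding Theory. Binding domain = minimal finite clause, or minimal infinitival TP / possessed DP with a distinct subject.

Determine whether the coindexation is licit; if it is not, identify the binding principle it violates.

Principle A

The two coindexed NPs are *Yuki₁* and *herself₁*.
*herself₁* is an anaphor. Principle A requires it to be bound within its binding domain — the embedded TP, whose subject is Amara₄.
Within that domain it is c-commanded by *Amara₄*, which does not share its index.
*Yuki₁* does c-command the anaphor, but from outside its binding domain.
The anaphor is unbound in its domain → Principle A violation.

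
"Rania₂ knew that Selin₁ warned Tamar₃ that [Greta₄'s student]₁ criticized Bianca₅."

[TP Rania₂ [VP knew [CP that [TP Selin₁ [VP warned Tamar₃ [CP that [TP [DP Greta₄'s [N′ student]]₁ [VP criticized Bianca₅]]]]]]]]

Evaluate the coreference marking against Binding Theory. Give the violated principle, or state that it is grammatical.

Principle C

The two coindexed NPs are *[Greta₄'s student]₁* and *Selin₁*.
*[Greta₄'s student]₁* is an R-expression. Principle C requires it to be free everywhere.
*Selin₁* c-commands it and carries the same index.
The R-expression is bound → Principle C violation.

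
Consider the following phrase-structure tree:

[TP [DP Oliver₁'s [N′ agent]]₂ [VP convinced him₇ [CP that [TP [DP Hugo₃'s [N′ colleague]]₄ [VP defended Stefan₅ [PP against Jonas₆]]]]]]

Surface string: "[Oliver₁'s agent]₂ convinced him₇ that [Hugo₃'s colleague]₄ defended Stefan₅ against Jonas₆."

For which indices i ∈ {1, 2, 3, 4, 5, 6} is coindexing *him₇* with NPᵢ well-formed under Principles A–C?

*him* is a pronoun, so Principle B applies: it must be free in its binding domain.
Binding domain of *him₇*: the matrix TP, whose subject is [Oliver₁'s agent]₂.
*Oliver₁* and the pronoun do not c-command one another → neither Principle B nor Principle C is at stake; coindexation permitted.
*[Oliver₁'s agent]₂* c-commands the pronoun within its binding domain → coindexation would violate Principle B.
*Hugo₃*: the pronoun c-commands this R-expression → coindexation would violate Principle C on *Hugo₃*.
*[Hugo₃'s colleague]₄*: the pronoun c-commands this R-expression → coindexation would violate Principle C on *[Hugo₃'s colleague]₄*.
*Stefan₅*: the pronoun c-commands this R-expression → coindexation would violate Principle C on *Stefan₅*.
*Jonas₆*: the pronoun c-commands this R-expression → coindexation would violate Principle C on *Jonas₆*.

{1}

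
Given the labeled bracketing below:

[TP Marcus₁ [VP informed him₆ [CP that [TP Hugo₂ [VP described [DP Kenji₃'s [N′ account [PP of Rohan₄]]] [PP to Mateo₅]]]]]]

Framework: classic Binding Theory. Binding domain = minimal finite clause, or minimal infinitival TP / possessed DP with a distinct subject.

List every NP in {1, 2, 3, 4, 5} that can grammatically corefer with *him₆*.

*him* is a pronoun, so Principle B applies: it must be free in its binding domain.
Binding domain of *him₆*: the matrix TP, whose subject is Marcus₁.
*Marcus₁* c-commands the pronoun within its binding domain → coindexation would violate Principle B.
*Hugo₂*: the pronoun c-commands this R-expression → coindexation would violate Principle C on *Hugo₂*.
*Kenji₃*: the pronoun c-commands this R-expression → coindexation would violate Principle C on *Kenji₃*.
*Rohan₄*: the pronoun c-commands this R-expression → coindexation would violate Principle C on *Rohan₄*.
*Mateo₅*: the pronoun c-commands this R-expression → coindexation would violate Principle C on *Mateo₅*.

none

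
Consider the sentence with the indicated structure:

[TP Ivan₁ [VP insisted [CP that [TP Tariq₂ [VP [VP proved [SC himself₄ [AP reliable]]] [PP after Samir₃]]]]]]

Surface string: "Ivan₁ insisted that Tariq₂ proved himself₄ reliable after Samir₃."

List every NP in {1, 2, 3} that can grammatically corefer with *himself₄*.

{2}

*himself* is an anaphor, so Principle A applies: it must be bound in its binding domain.
Binding domain of *himself₄*: the embedded TP, whose subject is Tariq₂.
*Ivan₁* c-commands the anaphor but is outside its binding domain → cannot satisfy Principle A.
*Tariq₂* c-commands the anaphor within its binding domain → licit binder.
*Samir₃* does not c-command the anaphor → cannot bind it.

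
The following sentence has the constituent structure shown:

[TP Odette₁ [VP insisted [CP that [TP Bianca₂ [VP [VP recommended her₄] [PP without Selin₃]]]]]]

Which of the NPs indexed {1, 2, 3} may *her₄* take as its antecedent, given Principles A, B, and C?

*her* is a pronoun, so Principle B applies: it must be free in its binding domain.
Binding domain of *her₄*: the embedded TP, whose subject is Bianca₂.
*Odette₁* c-commands the pronoun but from outside its binding domain, and is not c-commanded by it → coindexation permitted.
*Bianca₂* c-commands the pronoun within its binding domain → coindexation would violate Principle B.
*Selin₃* and the pronoun do not c-command one another → neither Principle B nor Principle C is at stake; coindexation permitted.

{1, 3}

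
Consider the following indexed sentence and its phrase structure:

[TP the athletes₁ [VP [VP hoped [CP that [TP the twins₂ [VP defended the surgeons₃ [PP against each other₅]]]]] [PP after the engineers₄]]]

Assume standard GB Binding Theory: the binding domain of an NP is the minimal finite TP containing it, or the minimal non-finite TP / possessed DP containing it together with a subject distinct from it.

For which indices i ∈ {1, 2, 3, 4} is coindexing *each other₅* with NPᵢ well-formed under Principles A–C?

{2, 3}

*each other* is an anaphor, so Principle A applies: it must be bound in its binding domain.
Binding domain of *each other₅*: the embedded TP, whose subject is the twins₂.
*the athletes₁* c-commands the anaphor but is outside its binding domain → cannot satisfy Principle A.
*the twins₂* c-commands the anaphor within its binding domain → licit binder.
*the surgeons₃* c-commands the anaphor within its binding domain → licit binder.
*the engineers₄* does not c-command the anaphor → cannot bind it.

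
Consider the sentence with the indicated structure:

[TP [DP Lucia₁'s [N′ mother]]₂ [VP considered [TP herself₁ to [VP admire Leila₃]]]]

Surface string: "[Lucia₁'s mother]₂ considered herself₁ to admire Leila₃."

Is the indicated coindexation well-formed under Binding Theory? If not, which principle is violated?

The two coindexed NPs are *Lucia₁* and *herself₁*.
*herself₁* is an anaphor. Principle A requires it to be bound within its binding domain — the matrix TP, whose subject is [Lucia₁'s mother]₂.
Within that domain it is c-commanded by *[Lucia₁'s mother]₂*, which does not share its index.
*Lucia₁* does not c-command the anaphor at all.
The anaphor is unbound in its domain → Principle A violation.

Principle A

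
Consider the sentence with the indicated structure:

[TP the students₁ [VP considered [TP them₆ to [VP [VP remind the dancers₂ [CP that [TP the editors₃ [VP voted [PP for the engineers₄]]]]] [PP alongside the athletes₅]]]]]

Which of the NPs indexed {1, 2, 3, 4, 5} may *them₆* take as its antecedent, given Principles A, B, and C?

*them* is a pronoun, so Principle B applies: it must be free in its binding domain.
Binding domain of *them₆*: the matrix TP, whose subject is the students₁.
*the students₁* c-commands the pronoun within its binding domain → coindexation would violate Principle B.
*the dancers₂*: the pronoun c-commands this R-expression → coindexation would violate Principle C on *the dancers₂*.
*the editors₃*: the pronoun c-commands this R-expression → coindexation would violate Principle C on *the editors₃*.
*the engineers₄*: the pronoun c-commands this R-expression → coindexation would violate Principle C on *the engineers₄*.
*the athletes₅*: the pronoun c-commands this R-expression → coindexation would violate Principle C on *the athletes₅*.

none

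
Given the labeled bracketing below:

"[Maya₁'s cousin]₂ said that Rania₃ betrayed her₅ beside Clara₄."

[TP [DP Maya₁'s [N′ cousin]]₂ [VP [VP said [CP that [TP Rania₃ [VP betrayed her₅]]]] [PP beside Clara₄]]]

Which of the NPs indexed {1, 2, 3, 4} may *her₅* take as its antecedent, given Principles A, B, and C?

*her* is a pronoun, so Principle B applies: it must be free in its binding domain.
Binding domain of *her₅*: the embedded TP, whose subject is Rania₃.
*Maya₁* and the pronoun do not c-command one another → neither Principle B nor Principle C is at stake; coindexation permitted.
*[Maya₁'s cousin]₂* c-commands the pronoun but from outside its binding domain, and is not c-commanded by it → coindexation permitted.
*Rania₃* c-commands the pronoun within its binding domain → coindexation would violate Principle B.
*Clara₄* and the pronoun do not c-command one another → neither Principle B nor Principle C is at stake; coindexation permitted.

{1, 2, 4}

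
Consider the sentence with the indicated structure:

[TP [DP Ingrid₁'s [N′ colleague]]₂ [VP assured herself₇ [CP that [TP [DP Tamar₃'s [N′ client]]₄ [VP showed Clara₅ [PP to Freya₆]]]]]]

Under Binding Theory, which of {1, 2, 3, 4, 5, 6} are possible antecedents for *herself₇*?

*herself* is an anaphor, so Principle A applies: it must be bound in its binding domain.
Binding domain of *herself₇*: the matrix TP, whose subject is [Ingrid₁'s colleague]₂.
*Ingrid₁* does not c-command the anaphor → cannot bind it.
*[Ingrid₁'s colleague]₂* c-commands the anaphor within its binding domain → licit binder.
*Tamar₃* does not c-command the anaphor → cannot bind it.
*[Tamar₃'s client]₄* does not c-command the anaphor → cannot bind it.
*Clara₅* does not c-command the anaphor → cannot bind it.
*Freya₆* does not c-command the anaphor → cannot bind it.

{2}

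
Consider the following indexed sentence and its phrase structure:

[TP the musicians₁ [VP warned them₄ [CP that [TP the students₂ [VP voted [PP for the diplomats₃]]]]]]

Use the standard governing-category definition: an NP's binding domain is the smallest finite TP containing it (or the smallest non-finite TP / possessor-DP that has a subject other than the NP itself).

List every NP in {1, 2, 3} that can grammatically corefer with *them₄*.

none

*them* is a pronoun, so Principle B applies: it must be free in its binding domain.
Binding domain of *them₄*: the matrix TP, whose subject is the musicians₁.
*the musicians₁* c-commands the pronoun within its binding domain → coindexation would violate Principle B.
*the students₂*: the pronoun c-commands this R-expression → coindexation would violate Principle C on *the students₂*.
*the diplomats₃*: the pronoun c-commands this R-expression → coindexation would violate Principle C on *the diplomats₃*.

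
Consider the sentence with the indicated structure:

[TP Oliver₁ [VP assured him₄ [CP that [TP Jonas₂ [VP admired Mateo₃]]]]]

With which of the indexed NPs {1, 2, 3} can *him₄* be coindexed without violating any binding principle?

*him* is a pronoun, so Principle B applies: it must be free in its binding domain.
Binding domain of *him₄*: the matrix TP, whose subject is Oliver₁.
*Oliver₁* c-commands the pronoun within its binding domain → coindexation would violate Principle B.
*Jonas₂*: the pronoun c-commands this R-expression → coindexation would violate Principle C on *Jonas₂*.
*Mateo₃*: the pronoun c-commands this R-expression → coindexation would violate Principle C on *Mateo₃*.

none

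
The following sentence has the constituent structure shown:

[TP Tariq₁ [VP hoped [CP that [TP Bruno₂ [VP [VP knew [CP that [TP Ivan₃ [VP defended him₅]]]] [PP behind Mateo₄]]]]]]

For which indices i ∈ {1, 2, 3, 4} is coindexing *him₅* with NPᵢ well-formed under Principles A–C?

{1, 2, 4}

*him* is a pronoun, so Principle B applies: it must be free in its binding domain.
Binding domain of *him₅*: the embedded TP, whose subject is Ivan₃.
*Tariq₁* c-commands the pronoun but from outside its binding domain, and is not c-commanded by it → coindexation permitted.
*Bruno₂* c-commands the pronoun but from outside its binding domain, and is not c-commanded by it → coindexation permitted.
*Ivan₃* c-commands the pronoun within its binding domain → coindexation would violate Principle B.
*Mateo₄* and the pronoun do not c-command one another → neither Principle B nor Principle C is at stake; coindexation permitted.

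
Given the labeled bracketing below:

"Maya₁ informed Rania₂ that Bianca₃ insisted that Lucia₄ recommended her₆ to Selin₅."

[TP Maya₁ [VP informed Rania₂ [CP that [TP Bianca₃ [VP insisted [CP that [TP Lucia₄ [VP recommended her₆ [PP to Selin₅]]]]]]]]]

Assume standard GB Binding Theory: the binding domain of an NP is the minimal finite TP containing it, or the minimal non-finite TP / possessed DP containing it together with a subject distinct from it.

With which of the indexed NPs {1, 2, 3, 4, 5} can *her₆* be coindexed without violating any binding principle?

{1, 2, 3}

*her* is a pronoun, so Principle B applies: it must be free in its binding domain.
Binding domain of *her₆*: the embedded TP, whose subject is Lucia₄.
*Maya₁* c-commands the pronoun but from outside its binding domain, and is not c-commanded by it → coindexation permitted.
*Rania₂* c-commands the pronoun but from outside its binding domain, and is not c-commanded by it → coindexation permitted.
*Bianca₃* c-commands the pronoun but from outside its binding domain, and is not c-commanded by it → coindexation permitted.
*Lucia₄* c-commands the pronoun within its binding domain → coindexation would violate Principle B.
*Selin₅*: the pronoun c-commands this R-expression → coindexation would violate Principle C on *Selin₅*.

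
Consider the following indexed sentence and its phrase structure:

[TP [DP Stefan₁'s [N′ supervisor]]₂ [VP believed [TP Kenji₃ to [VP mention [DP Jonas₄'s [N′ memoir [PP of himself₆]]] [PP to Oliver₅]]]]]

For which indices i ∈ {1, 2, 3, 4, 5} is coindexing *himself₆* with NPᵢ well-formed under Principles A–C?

{4}

*himself* is an anaphor, so Principle A applies: it must be bound in its binding domain.
Binding domain of *himself₆*: the possessed DP, whose subject is Jonas₄.
*Stefan₁* does not c-command the anaphor → cannot bind it.
*[Stefan₁'s supervisor]₂* c-commands the anaphor but is outside its binding domain → cannot satisfy Principle A.
*Kenji₃* c-commands the anaphor but is outside its binding domain → cannot satisfy Principle A.
*Jonas₄* c-commands the anaphor within its binding domain → licit binder.
*Oliver₅* does not c-command the anaphor → cannot bind it.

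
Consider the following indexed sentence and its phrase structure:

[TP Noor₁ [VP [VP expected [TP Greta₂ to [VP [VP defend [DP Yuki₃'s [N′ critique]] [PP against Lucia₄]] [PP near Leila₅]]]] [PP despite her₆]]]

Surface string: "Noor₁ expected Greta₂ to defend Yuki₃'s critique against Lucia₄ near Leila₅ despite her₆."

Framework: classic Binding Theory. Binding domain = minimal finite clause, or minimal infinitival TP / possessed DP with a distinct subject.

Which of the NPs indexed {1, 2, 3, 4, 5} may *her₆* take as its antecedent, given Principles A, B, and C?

{2, 3, 4, 5}

*her* is a pronoun, so Principle B applies: it must be free in its binding domain.
Binding domain of *her₆*: the matrix TP, whose subject is Noor₁.
*Noor₁* c-commands the pronoun within its binding domain → coindexation would violate Principle B.
*Greta₂* and the pronoun do not c-command one another → neither Principle B nor Principle C is at stake; coindexation permitted.
*Yuki₃* and the pronoun do not c-command one another → neither Principle B nor Principle C is at stake; coindexation permitted.
*Lucia₄* and the pronoun do not c-command one another → neither Principle B nor Principle C is at stake; coindexation permitted.
*Leila₅* and the pronoun do not c-command one another → neither Principle B nor Principle C is at stake; coindexation permitted.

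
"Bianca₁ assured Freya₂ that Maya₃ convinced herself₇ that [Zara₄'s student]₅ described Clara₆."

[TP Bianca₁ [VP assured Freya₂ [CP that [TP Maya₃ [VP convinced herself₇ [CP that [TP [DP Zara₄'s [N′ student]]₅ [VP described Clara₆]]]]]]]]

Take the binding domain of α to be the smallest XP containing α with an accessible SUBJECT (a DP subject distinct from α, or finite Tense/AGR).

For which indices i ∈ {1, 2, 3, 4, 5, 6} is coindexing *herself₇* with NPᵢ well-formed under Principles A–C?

*herself* is an anaphor, so Principle A applies: it must be bound in its binding domain.
Binding domain of *herself₇*: the embedded TP, whose subject is Maya₃.
*Bianca₁* c-commands the anaphor but is outside its binding domain → cannot satisfy Principle A.
*Freya₂* c-commands the anaphor but is outside its binding domain → cannot satisfy Principle A.
*Maya₃* c-commands the anaphor within its binding domain → licit binder.
*Zara₄* does not c-command the anaphor → cannot bind it.
*[Zara₄'s student]₅* does not c-command the anaphor → cannot bind it.
*Clara₆* does not c-command the anaphor → cannot bind it.

{3}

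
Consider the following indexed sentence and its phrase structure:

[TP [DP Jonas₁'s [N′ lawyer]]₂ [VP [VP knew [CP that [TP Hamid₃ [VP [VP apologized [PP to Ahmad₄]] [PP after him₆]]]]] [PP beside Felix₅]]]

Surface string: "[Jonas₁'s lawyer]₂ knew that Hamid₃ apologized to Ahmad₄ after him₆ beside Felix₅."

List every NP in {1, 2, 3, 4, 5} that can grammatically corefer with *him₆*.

*him* is a pronoun, so Principle B applies: it must be free in its binding domain.
Binding domain of *him₆*: the embedded TP, whose subject is Hamid₃.
*Jonas₁* and the pronoun do not c-command one another → neither Principle B nor Principle C is at stake; coindexation permitted.
*[Jonas₁'s lawyer]₂* c-commands the pronoun but from outside its binding domain, and is not c-commanded by it → coindexation permitted.
*Hamid₃* c-commands the pronoun within its binding domain → coindexation would violate Principle B.
*Ahmad₄* and the pronoun do not c-command one another → neither Principle B nor Principle C is at stake; coindexation permitted.
*Felix₅* and the pronoun do not c-command one another → neither Principle B nor Principle C is at stake; coindexation permitted.

{1, 2, 4, 5}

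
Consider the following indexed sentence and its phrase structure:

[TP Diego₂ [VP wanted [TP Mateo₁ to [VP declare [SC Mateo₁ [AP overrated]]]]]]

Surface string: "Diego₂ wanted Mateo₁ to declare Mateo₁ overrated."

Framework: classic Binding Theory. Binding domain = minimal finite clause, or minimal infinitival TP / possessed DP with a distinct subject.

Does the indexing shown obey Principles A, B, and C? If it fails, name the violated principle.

The two coindexed NPs are *Mateo₁* (the lower occurrence) and *Mateo₁* (the higher occurrence).
*Mateo₁* (the lower occurrence) is an R-expression. Principle C requires it to be free everywhere.
*Mateo₁* (the higher occurrence) c-commands it and carries the same index.
The R-expression is bound → Principle C violation.

Principle C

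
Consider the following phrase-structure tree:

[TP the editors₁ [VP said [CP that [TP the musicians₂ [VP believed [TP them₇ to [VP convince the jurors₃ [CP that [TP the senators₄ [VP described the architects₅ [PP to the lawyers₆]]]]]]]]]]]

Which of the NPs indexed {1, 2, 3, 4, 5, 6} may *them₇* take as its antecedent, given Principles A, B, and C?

{1}

*them* is a pronoun, so Principle B applies: it must be free in its binding domain.
Binding domain of *them₇*: the embedded TP, whose subject is the musicians₂.
*the editors₁* c-commands the pronoun but from outside its binding domain, and is not c-commanded by it → coindexation permitted.
*the musicians₂* c-commands the pronoun within its binding domain → coindexation would violate Principle B.
*the jurors₃*: the pronoun c-commands this R-expression → coindexation would violate Principle C on *the jurors₃*.
*the senators₄*: the pronoun c-commands this R-expression → coindexation would violate Principle C on *the senators₄*.
*the architects₅*: the pronoun c-commands this R-expression → coindexation would violate Principle C on *the architects₅*.
*the lawyers₆*: the pronoun c-commands this R-expression → coindexation would violate Principle C on *the lawyers₆*.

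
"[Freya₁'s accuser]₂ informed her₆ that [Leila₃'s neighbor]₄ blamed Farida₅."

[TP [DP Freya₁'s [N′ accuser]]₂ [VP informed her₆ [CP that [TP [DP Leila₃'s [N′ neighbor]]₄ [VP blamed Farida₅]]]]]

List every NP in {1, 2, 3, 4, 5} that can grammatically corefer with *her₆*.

*her* is a pronoun, so Principle B applies: it must be free in its binding domain.
Binding domain of *her₆*: the matrix TP, whose subject is [Freya₁'s accuser]₂.
*Freya₁* and the pronoun do not c-command one another → neither Principle B nor Principle C is at stake; coindexation permitted.
*[Freya₁'s accuser]₂* c-commands the pronoun within its binding domain → coindexation would violate Principle B.
*Leila₃*: the pronoun c-commands this R-expression → coindexation would violate Principle C on *Leila₃*.
*[Leila₃'s neighbor]₄*: the pronoun c-commands this R-expression → coindexation would violate Principle C on *[Leila₃'s neighbor]₄*.
*Farida₅*: the pronoun c-commands this R-expression → coindexation would violate Principle C on *Farida₅*.

{1}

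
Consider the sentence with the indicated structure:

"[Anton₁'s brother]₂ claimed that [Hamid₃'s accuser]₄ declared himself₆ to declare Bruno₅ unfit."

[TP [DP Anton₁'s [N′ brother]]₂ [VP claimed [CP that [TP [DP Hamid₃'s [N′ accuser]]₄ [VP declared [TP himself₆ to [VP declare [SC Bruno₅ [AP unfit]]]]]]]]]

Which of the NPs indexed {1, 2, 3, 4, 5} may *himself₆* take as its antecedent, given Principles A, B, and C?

*himself* is an anaphor, so Principle A applies: it must be bound in its binding domain.
Binding domain of *himself₆*: the embedded TP, whose subject is [Hamid₃'s accuser]₄.
*Anton₁* does not c-command the anaphor → cannot bind it.
*[Anton₁'s brother]₂* c-commands the anaphor but is outside its binding domain → cannot satisfy Principle A.
*Hamid₃* does not c-command the anaphor → cannot bind it.
*[Hamid₃'s accuser]₄* c-commands the anaphor within its binding domain → licit binder.
*Bruno₅* does not c-command the anaphor → cannot bind it.

{4}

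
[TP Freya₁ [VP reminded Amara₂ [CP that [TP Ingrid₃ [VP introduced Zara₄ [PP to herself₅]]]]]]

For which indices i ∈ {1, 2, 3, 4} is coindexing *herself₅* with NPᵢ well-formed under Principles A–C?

*herself* is an anaphor, so Principle A applies: it must be bound in its binding domain.
Binding domain of *herself₅*: the embedded TP, whose subject is Ingrid₃.
*Freya₁* c-commands the anaphor but is outside its binding domain → cannot satisfy Principle A.
*Amara₂* c-commands the anaphor but is outside its binding domain → cannot satisfy Principle A.
*Ingrid₃* c-commands the anaphor within its binding domain → licit binder.
*Zara₄* c-commands the anaphor within its binding domain → licit binder.

{3, 4}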